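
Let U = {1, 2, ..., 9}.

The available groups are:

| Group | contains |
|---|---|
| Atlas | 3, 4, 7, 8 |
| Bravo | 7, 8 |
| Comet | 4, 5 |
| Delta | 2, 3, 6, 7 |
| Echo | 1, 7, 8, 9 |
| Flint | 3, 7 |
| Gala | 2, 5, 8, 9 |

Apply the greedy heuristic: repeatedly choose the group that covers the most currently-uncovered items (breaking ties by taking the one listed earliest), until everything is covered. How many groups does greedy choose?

Greedy: pick Atlas (covers 4 new) → pick Gala (covers 3 new) → pick Delta (covers 1 new) → pick Echo (covers 1 new). Total picks: 4.
(The true minimum cover uses only 3 groups, so greedy is not optimal here.)

4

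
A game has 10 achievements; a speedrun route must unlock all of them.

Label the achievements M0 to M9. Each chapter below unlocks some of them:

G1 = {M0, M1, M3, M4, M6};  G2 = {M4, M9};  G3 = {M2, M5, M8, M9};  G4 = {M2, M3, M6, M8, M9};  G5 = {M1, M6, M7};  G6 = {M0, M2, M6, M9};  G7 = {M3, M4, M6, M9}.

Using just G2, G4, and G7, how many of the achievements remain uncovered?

4

Union of G2, G4, G7 = {M2, M3, M4, M6, M8, M9}.
Not covered: M0, M1, M5, M7 — 4 achievements.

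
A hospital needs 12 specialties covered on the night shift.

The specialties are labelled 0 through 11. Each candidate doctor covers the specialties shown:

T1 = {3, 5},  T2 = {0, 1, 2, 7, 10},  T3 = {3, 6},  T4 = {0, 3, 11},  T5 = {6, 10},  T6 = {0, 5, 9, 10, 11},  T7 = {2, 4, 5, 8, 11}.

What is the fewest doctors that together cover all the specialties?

T2 and T3 and T6 and T7 together: T2 ∪ T3 ∪ T6 ∪ T7 = {0, 1, 2, 3, 4, 5, 6, 7, 8, 9, 10, 11} — every specialty is covered.
Only T6 contains 9, so T6 is forced; the remaining 7 specialties need at least 3 more doctors (each remaining doctor adds at most 3) — so at least 4 doctors are needed, and 4 is optimal.

4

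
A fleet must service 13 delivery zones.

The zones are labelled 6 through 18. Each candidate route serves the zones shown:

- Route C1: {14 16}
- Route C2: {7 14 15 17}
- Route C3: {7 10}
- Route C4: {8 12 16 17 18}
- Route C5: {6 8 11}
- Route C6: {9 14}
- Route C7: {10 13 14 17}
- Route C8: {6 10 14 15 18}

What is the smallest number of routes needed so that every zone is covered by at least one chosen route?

5

Take {C2, C4, C5, C6, C7}. Their union is {6, 7, 8, 9, 10, 11, 12, 13, 14, 15, 16, 17, 18}, which is all 13 zones.
No 4 of the 8 routes cover everything (all 70 combinations miss at least one zone), so 5 is optimal.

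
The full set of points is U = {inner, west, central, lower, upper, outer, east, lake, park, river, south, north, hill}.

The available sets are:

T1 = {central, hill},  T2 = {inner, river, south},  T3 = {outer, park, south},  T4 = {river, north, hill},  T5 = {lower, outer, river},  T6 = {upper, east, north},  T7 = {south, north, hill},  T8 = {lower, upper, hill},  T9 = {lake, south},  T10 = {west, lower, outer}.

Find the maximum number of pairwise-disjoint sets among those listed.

T1, T6, T9, T10 are pairwise disjoint (T1={central,hill}; T6={upper,east,north}; T9={lake,south}; T10={west,lower,outer}).
Every remaining set overlaps one of these, and no 5 of the listed sets are pairwise disjoint, so 4 is the maximum.

4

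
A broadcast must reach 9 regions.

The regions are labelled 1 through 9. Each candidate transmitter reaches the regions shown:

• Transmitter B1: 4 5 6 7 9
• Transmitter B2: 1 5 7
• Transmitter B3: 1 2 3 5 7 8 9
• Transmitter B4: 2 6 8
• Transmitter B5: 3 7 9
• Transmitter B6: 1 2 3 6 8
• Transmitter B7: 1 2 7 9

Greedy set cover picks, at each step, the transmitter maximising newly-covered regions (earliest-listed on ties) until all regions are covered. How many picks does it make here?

Greedy: pick B3 (covers 7 new) → pick B1 (covers 2 new). Total picks: 2.

2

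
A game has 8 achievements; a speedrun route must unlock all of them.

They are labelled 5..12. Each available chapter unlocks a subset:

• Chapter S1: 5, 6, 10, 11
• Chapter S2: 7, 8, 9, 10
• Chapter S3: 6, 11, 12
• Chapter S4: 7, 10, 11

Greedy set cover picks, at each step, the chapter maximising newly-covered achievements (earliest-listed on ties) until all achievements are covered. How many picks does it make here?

3

Greedy: pick S1 (covers 4 new) → pick S2 (covers 3 new) → pick S3 (covers 1 new). Total picks: 3.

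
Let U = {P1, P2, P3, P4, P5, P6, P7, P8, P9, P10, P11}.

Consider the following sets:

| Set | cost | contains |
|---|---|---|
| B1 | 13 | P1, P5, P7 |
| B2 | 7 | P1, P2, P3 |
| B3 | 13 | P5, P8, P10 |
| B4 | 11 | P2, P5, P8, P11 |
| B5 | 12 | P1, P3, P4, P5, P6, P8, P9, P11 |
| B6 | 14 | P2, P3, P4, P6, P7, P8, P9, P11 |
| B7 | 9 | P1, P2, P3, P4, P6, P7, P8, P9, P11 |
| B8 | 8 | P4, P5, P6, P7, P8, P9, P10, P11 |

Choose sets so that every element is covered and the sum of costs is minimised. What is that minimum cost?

B2, B8 together cover every element (B2 ∪ B8 = {P1, P2, P3, P4, P5, P6, P7, P8, P9, P10, P11}); total cost 7 + 8 = 15.
The greedy pick B7, B8 costs 17; no covering selection beats 15.

15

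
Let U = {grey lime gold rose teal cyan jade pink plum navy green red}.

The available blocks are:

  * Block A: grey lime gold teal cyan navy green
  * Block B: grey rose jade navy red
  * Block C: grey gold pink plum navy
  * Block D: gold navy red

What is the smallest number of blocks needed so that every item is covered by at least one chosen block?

3

Take {A, B, C}. Their union is {grey, lime, gold, rose, teal, cyan, jade, pink, plum, navy, green, red}, which is all 12 items.
Only A contains lime, so A is forced; the remaining 5 items need at least 2 more blocks (each remaining block adds at most 3) — so at least 3 blocks are needed, and 3 is optimal.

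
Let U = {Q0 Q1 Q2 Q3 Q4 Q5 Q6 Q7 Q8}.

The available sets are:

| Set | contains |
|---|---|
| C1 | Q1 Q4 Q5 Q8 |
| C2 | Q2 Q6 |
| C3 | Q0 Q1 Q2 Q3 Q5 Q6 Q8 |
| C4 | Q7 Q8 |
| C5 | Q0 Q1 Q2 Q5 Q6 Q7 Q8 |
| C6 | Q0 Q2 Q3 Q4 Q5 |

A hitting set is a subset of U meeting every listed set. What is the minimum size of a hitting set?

2

The 2 points {Q2, Q8} hit every set.
The sets C1, C2 are pairwise disjoint, so any hitting set needs a separate point for each — at least 2. Hence 2 is optimal.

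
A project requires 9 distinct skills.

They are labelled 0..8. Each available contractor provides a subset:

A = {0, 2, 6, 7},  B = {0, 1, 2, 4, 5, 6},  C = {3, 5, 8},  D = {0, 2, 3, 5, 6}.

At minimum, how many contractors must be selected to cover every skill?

3

Take {A, B, C}. Their union is {0, 1, 2, 3, 4, 5, 6, 7, 8}, which is all 9 skills.
Only B contains 1, so B is forced; the remaining 3 skills need at least 2 more contractors (each remaining contractor adds at most 2) — so at least 3 contractors are needed, and 3 is optimal.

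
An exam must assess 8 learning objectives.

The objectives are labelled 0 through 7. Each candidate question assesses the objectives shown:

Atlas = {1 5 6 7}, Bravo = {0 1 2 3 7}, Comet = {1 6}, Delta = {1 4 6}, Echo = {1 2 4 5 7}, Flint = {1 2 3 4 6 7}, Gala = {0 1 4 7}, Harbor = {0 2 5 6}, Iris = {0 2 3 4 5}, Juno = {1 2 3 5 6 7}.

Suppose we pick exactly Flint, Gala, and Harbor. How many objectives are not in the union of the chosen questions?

Union of Flint, Gala, Harbor = {0, 1, 2, 3, 4, 5, 6, 7} — that's every objective, so 0 are uncovered.

0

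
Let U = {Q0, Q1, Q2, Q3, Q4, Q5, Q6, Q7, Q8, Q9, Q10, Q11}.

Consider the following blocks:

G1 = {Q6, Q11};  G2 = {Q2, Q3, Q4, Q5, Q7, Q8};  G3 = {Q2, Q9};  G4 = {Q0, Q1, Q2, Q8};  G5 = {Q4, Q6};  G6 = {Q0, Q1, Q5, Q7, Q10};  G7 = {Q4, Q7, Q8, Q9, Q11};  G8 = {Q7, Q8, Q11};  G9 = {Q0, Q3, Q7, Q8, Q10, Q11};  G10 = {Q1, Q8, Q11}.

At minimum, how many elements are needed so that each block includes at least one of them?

4

H = {Q1, Q2, Q6, Q7} meets every block (each contains at least one member of H), and |H| = 4.
No choice of 3 elements meets every block, so 4 is the minimum.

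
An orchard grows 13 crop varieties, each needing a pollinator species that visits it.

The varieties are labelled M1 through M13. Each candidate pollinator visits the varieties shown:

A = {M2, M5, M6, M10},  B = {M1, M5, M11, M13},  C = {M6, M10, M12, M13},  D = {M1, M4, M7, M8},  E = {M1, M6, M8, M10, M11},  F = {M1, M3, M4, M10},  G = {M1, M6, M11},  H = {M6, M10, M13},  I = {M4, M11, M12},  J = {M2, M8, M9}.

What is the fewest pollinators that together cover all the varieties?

5

B and C and D and F and J together: B ∪ C ∪ D ∪ F ∪ J = {M1, M2, M3, M4, M5, M6, M7, M8, M9, M10, M11, M12, M13} — every variety is covered.
No 4 of the 10 pollinators cover everything (all 210 combinations miss at least one variety), so 5 is optimal.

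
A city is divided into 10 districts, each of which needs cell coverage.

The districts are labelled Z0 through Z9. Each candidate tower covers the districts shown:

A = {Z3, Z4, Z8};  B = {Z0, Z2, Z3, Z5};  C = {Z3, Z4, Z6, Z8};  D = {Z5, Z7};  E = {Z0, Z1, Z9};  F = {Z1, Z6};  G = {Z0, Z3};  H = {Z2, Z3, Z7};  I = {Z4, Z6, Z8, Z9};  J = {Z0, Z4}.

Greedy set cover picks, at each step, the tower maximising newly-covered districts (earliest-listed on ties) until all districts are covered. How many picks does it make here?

Greedy: pick B (covers 4 new) → pick I (covers 4 new) → pick D (covers 1 new) → pick E (covers 1 new). Total picks: 4.

4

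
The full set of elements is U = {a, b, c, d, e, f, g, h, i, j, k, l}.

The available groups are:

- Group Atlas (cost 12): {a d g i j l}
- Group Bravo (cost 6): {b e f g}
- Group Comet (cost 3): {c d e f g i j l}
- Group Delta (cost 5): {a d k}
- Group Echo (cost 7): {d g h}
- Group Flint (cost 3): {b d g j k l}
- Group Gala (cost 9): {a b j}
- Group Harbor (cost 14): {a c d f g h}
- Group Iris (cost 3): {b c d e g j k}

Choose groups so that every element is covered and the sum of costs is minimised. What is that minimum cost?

Comet, Delta, Echo, Iris together cover every element (Comet ∪ Delta ∪ Echo ∪ Iris = {a, b, c, d, e, f, g, h, i, j, k, l}); total cost 3 + 5 + 7 + 3 = 18.
No covering selection has total cost below 18.

18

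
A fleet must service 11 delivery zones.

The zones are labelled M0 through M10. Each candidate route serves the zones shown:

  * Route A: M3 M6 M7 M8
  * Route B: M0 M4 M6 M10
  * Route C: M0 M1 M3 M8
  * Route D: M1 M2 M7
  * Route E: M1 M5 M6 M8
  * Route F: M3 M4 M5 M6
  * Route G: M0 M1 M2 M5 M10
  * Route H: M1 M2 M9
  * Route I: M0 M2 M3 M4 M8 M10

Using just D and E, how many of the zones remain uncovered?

Union of D, E = {M1, M2, M5, M6, M7, M8}.
Not covered: M0, M3, M4, M9, M10 — 5 zones.

5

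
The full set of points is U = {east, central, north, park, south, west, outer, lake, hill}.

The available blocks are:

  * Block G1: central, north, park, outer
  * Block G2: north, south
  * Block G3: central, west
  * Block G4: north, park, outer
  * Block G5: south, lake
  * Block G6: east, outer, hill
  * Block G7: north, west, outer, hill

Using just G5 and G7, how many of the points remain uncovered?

3

Union of G5, G7 = {north, south, west, outer, lake, hill}.
Not covered: east, central, park — 3 points.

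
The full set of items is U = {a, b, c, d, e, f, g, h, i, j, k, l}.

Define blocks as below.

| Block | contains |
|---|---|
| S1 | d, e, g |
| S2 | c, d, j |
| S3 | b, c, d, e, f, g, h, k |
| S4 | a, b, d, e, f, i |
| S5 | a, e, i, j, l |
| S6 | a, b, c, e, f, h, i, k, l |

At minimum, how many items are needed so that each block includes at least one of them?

Take T = {d, l}. Each listed block contains at least one of these, so T is a hitting set of size 2.
No single item lies in every block, so at least 2 are needed and 2 is optimal.

2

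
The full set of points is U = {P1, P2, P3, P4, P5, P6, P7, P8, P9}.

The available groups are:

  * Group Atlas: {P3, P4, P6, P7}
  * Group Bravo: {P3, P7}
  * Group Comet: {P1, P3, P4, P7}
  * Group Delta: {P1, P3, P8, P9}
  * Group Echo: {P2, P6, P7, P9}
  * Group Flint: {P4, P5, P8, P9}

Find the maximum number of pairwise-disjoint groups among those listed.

Bravo, Flint are pairwise disjoint (Bravo={P3,P7}; Flint={P4,P5,P8,P9}).
Every remaining group overlaps one of these, and no 3 of the listed groups are pairwise disjoint, so 2 is the maximum.

2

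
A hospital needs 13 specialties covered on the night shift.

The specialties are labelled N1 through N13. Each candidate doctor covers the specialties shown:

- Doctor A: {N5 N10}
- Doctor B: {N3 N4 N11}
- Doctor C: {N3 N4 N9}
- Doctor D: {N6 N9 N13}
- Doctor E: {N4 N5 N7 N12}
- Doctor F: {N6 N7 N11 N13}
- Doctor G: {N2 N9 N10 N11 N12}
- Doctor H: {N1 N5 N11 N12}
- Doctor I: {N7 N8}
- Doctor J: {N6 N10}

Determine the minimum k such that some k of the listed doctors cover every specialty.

5

C and D and G and H and I together: C ∪ D ∪ G ∪ H ∪ I = {N1, N2, N3, N4, N5, N6, N7, N8, N9, N10, N11, N12, N13} — every specialty is covered.
No 4 of the 10 doctors cover everything (all 210 combinations miss at least one specialty), so 5 is optimal.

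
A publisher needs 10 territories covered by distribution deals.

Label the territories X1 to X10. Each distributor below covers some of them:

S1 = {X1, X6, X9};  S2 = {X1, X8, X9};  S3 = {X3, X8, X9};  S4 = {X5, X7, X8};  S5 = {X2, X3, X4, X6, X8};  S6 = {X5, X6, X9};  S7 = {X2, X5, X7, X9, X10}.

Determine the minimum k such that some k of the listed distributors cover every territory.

3

Take {S2, S5, S7}. Their union is {X1, X2, X3, X4, X5, X6, X7, X8, X9, X10}, which is all 10 territories.
Only S5 contains X4, so S5 is forced; the remaining 5 territories need at least 2 more distributors (each remaining distributor adds at most 4) — so at least 3 distributors are needed, and 3 is optimal.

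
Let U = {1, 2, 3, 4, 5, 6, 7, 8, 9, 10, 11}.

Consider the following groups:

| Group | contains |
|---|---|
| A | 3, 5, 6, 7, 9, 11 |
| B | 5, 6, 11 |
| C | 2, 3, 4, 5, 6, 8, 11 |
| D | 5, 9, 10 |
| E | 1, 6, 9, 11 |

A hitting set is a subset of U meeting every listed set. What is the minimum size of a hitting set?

H = {5, 6} meets every group (each contains at least one member of H), and |H| = 2.
No single element lies in every group, so at least 2 are needed and 2 is optimal.

2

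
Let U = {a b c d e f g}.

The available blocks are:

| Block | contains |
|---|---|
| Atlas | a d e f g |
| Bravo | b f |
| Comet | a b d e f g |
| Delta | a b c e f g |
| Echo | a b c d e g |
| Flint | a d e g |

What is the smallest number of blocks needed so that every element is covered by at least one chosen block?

2

Bravo and Echo together: Bravo ∪ Echo = {a, b, c, d, e, f, g} — every element is covered.
No single block has all 7 elements (the largest, Comet, has 6), so 2 is optimal.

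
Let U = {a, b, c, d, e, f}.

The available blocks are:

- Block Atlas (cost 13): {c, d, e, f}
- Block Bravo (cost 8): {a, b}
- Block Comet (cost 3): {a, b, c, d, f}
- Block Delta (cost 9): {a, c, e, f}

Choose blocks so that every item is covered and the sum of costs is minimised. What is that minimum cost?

Comet, Delta together cover every item (Comet ∪ Delta = {a, b, c, d, e, f}); total cost 3 + 9 = 12.
No covering selection has total cost below 12.

12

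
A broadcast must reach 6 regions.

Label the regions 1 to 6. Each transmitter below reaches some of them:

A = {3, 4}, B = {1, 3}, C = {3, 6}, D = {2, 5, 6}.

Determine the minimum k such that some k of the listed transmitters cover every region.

Take {A, B, D}. Their union is {1, 2, 3, 4, 5, 6}, which is all 6 regions.
Only B contains 1, so B is forced; the remaining 4 regions need at least 2 more transmitters (each remaining transmitter adds at most 3) — so at least 3 transmitters are needed, and 3 is optimal.

3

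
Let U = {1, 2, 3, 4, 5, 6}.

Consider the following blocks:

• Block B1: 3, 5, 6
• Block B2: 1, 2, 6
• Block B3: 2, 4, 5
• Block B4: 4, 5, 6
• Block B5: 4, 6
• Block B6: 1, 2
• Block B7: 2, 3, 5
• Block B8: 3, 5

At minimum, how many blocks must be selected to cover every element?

3

B5 and B6 and B7 together: B5 ∪ B6 ∪ B7 = {1, 2, 3, 4, 5, 6} — every element is covered.
No 2 of the 8 blocks cover everything (all 28 combinations miss at least one element), so 3 is optimal.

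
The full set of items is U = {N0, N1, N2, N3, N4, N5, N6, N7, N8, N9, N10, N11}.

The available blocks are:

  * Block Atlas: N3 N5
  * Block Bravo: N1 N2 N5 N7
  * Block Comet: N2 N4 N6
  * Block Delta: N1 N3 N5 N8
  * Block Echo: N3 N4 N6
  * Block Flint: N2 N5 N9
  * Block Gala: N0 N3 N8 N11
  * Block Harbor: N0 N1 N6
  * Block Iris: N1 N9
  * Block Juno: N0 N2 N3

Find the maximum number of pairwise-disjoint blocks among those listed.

Comet, Gala, Iris are pairwise disjoint (Comet={N2,N4,N6}; Gala={N0,N3,N8,N11}; Iris={N1,N9}).
Every remaining block overlaps one of these, and no 4 of the listed blocks are pairwise disjoint, so 3 is the maximum.

3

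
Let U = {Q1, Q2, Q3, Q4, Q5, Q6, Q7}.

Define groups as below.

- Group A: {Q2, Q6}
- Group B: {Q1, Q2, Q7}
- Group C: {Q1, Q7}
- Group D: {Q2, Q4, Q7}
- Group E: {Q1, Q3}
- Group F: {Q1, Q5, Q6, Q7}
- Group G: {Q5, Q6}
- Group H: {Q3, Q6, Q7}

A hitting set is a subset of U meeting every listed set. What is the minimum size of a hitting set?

T = {Q1, Q4, Q6} meets every group (each contains at least one member of T), and |T| = 3.
The groups D, E, G are pairwise disjoint, so any hitting set needs a separate element for each — at least 3. Hence 3 is optimal.

3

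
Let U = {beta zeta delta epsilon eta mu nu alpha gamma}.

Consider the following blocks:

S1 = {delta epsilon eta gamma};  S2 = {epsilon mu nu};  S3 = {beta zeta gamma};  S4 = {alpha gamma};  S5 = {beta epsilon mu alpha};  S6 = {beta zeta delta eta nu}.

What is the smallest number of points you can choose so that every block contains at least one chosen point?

3

H = {beta, mu, gamma} meets every block (each contains at least one member of H), and |H| = 3.
No choice of 2 points meets every block, so 3 is the minimum.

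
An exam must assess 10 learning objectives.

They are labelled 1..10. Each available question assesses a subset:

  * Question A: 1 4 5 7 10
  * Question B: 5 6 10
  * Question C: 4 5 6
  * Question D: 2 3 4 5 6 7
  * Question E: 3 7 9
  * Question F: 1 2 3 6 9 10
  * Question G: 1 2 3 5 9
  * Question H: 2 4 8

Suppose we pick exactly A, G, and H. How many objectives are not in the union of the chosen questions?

1

Union of A, G, H = {1, 2, 3, 4, 5, 7, 8, 9, 10}.
Not covered: 6 — 1 objective.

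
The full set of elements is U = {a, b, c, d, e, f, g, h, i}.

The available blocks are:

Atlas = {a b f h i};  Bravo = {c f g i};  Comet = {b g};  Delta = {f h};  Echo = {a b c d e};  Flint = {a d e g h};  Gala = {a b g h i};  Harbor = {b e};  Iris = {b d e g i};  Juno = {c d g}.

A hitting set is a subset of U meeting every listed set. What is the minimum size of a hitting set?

Take T = {b, f, g}. Each listed block contains at least one of these, so T is a hitting set of size 3.
The blocks Delta, Harbor, Juno are pairwise disjoint, so any hitting set needs a separate element for each — at least 3. Hence 3 is optimal.

3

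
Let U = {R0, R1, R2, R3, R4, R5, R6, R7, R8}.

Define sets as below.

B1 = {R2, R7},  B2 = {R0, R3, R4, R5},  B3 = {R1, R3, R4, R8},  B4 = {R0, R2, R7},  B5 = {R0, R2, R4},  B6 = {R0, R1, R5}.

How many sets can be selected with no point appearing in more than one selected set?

2

B1, B2 are pairwise disjoint (B1={R2,R7}; B2={R0,R3,R4,R5}).
Every remaining set overlaps one of these, and no 3 of the listed sets are pairwise disjoint, so 2 is the maximum.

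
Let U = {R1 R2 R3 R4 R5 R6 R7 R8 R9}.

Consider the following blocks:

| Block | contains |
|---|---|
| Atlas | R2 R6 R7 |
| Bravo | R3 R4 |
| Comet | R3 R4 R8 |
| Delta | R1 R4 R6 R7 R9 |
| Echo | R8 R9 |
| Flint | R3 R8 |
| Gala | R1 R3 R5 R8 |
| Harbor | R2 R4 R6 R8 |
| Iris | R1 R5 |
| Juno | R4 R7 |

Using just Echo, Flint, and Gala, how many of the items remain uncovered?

4

Union of Echo, Flint, Gala = {R1, R3, R5, R8, R9}.
Not covered: R2, R4, R6, R7 — 4 items.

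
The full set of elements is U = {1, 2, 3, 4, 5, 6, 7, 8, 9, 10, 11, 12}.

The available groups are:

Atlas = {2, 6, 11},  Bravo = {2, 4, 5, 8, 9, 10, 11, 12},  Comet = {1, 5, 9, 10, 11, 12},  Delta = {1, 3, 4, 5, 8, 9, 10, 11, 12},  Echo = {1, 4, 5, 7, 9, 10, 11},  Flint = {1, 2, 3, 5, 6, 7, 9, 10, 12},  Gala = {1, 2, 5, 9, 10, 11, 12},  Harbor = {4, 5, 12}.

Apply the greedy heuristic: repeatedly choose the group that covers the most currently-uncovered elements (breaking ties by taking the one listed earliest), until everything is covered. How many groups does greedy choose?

Greedy: pick Delta (covers 9 new) → pick Flint (covers 3 new). Total picks: 2.

2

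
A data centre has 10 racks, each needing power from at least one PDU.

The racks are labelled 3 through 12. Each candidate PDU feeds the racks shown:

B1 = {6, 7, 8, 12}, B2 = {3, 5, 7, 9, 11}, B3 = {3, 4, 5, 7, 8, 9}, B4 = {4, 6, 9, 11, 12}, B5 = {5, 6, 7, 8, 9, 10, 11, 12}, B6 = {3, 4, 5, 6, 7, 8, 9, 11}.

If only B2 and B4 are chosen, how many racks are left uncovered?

Union of B2, B4 = {3, 4, 5, 6, 7, 9, 11, 12}.
Not covered: 8, 10 — 2 racks.

2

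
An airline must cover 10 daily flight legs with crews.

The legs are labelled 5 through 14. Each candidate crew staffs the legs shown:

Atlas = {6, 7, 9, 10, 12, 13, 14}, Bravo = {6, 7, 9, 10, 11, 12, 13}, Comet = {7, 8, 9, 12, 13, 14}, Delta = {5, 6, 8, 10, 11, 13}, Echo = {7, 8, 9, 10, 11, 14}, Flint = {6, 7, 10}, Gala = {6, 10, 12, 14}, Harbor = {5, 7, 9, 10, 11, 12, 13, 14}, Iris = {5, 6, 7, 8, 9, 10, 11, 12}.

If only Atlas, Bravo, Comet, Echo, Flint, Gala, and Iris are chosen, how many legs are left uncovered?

0

Union of Atlas, Bravo, Comet, Echo, Flint, Gala, Iris = {5, 6, 7, 8, 9, 10, 11, 12, 13, 14} — that's every leg, so 0 are uncovered.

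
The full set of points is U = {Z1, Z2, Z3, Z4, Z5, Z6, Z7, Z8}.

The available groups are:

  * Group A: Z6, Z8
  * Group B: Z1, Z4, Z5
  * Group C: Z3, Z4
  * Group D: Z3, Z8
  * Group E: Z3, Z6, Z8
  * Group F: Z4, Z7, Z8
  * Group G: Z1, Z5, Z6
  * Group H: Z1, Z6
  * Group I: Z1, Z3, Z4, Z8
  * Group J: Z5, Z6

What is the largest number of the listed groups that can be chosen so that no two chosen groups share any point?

2

C, J are pairwise disjoint (C={Z3,Z4}; J={Z5,Z6}).
Every remaining group overlaps one of these, and no 3 of the listed groups are pairwise disjoint, so 2 is the maximum.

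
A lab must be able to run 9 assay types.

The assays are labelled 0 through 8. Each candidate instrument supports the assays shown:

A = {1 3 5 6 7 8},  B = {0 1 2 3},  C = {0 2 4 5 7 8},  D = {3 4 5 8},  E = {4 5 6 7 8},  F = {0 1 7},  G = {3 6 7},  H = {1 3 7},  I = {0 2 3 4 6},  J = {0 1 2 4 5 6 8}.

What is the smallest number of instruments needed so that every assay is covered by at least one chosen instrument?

Take {A, I}. Their union is {0, 1, 2, 3, 4, 5, 6, 7, 8}, which is all 9 assays.
No single instrument has all 9 assays (the largest, J, has 7), so 2 is optimal.

2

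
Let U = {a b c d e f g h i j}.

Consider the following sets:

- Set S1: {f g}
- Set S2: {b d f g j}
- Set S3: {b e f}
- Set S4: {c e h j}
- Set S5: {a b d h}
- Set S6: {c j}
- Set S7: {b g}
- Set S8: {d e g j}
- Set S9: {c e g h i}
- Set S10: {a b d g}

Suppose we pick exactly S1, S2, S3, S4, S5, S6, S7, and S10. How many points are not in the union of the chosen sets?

Union of S1, S2, S3, S4, S5, S6, S7, S10 = {a, b, c, d, e, f, g, h, j}.
Not covered: i — 1 point.

1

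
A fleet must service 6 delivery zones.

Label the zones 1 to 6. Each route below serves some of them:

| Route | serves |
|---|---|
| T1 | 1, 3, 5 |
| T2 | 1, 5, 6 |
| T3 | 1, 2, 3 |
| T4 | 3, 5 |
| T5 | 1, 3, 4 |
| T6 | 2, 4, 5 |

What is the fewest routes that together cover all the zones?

Take {T2, T5, T6}. Their union is {1, 2, 3, 4, 5, 6}, which is all 6 zones.
Only T2 contains 6, so T2 is forced; the remaining 3 zones need at least 2 more routes (each remaining route adds at most 2) — so at least 3 routes are needed, and 3 is optimal.

3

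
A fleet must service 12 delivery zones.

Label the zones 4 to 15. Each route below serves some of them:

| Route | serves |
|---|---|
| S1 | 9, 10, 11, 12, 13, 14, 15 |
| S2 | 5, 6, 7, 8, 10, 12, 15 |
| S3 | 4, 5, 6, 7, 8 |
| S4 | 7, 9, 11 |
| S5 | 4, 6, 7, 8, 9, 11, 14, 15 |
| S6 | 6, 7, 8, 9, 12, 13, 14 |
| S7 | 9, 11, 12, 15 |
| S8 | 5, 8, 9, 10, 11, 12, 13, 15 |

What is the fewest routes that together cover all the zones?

Take {S5, S8}. Their union is {4, 5, 6, 7, 8, 9, 10, 11, 12, 13, 14, 15}, which is all 12 zones.
No single route has all 12 zones (the largest, S5, has 8), so 2 is optimal.

2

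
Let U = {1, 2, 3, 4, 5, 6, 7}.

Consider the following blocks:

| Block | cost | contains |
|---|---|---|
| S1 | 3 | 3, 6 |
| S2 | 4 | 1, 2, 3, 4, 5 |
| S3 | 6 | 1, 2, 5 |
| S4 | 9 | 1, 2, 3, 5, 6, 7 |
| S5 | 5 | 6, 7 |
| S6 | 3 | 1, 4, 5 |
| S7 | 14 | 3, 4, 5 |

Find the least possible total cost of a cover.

9

S2, S5 together cover every point (S2 ∪ S5 = {1, 2, 3, 4, 5, 6, 7}); total cost 4 + 5 = 9.
No covering selection has total cost below 9.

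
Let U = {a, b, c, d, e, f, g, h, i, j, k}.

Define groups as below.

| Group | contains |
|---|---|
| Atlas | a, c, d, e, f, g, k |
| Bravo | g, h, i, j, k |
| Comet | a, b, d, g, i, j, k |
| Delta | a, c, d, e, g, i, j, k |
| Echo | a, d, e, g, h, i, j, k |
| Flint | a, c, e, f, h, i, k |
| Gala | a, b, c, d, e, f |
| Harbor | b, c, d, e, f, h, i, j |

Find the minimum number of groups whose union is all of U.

2

Take {Echo, Harbor}. Their union is {a, b, c, d, e, f, g, h, i, j, k}, which is all 11 elements.
No single group has all 11 elements (the largest, Delta, has 8), so 2 is optimal.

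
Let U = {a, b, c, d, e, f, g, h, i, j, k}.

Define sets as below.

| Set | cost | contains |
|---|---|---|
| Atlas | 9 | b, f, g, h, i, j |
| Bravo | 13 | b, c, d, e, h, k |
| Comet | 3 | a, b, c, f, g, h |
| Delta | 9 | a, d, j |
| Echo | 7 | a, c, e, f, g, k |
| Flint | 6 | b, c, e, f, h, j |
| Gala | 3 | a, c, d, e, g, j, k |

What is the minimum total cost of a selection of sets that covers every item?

Atlas, Gala together cover every item (Atlas ∪ Gala = {a, b, c, d, e, f, g, h, i, j, k}); total cost 9 + 3 = 12.
The greedy pick Gala, Comet, Atlas costs 15; no covering selection beats 12.

12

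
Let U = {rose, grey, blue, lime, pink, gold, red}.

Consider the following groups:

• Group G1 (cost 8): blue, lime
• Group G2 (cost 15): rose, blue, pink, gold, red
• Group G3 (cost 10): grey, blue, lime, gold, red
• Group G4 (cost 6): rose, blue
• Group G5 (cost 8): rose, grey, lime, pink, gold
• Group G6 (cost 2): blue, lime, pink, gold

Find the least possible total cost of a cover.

G3, G4, G6 together cover every element (G3 ∪ G4 ∪ G6 = {rose, grey, blue, lime, pink, gold, red}); total cost 10 + 6 + 2 = 18.
The greedy pick G6, G5, G3 costs 20; no covering selection beats 18.

18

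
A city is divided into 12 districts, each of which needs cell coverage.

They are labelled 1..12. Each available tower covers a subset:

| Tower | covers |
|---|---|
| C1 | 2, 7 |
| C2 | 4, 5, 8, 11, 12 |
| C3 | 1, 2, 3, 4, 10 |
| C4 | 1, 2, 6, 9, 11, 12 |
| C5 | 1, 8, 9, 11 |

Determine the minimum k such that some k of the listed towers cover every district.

Take {C1, C2, C3, C4}. Their union is {1, 2, 3, 4, 5, 6, 7, 8, 9, 10, 11, 12}, which is all 12 districts.
No 3 of the 5 towers cover everything (all 10 combinations miss at least one district), so 4 is optimal.

4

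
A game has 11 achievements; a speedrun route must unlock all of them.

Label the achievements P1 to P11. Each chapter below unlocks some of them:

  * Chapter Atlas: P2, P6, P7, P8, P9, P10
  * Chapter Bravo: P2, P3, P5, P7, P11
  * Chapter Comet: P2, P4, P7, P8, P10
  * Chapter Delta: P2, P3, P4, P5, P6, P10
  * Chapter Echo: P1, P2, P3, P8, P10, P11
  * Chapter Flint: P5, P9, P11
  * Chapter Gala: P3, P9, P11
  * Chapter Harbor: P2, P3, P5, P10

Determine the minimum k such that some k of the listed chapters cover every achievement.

3

Take {Atlas, Delta, Echo}. Their union is {P1, P2, P3, P4, P5, P6, P7, P8, P9, P10, P11}, which is all 11 achievements.
Only Echo contains P1, so Echo is forced; the remaining 5 achievements need at least 2 more chapters (each remaining chapter adds at most 3) — so at least 3 chapters are needed, and 3 is optimal.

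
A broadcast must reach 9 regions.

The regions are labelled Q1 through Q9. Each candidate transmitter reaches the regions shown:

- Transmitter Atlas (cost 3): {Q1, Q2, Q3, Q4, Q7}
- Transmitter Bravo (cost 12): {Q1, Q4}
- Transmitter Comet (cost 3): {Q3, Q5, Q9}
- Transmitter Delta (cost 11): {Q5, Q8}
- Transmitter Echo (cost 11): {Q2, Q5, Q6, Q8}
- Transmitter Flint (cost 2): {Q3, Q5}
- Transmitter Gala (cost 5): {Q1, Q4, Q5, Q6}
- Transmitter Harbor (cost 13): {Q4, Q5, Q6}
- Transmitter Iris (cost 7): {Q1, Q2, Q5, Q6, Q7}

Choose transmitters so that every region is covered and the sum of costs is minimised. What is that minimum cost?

17

Atlas, Comet, Echo together cover every region (Atlas ∪ Comet ∪ Echo = {Q1, Q2, Q3, Q4, Q5, Q6, Q7, Q8, Q9}); total cost 3 + 3 + 11 = 17.
The greedy pick Atlas, Comet, Gala, Delta costs 22; no covering selection beats 17.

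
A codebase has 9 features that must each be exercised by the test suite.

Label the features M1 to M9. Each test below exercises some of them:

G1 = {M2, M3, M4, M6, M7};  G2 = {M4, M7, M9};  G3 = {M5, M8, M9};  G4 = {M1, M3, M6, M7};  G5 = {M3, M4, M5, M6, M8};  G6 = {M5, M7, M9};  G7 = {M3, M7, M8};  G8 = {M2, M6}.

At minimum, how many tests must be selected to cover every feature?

G1 and G3 and G4 together: G1 ∪ G3 ∪ G4 = {M1, M2, M3, M4, M5, M6, M7, M8, M9} — every feature is covered.
Only G4 contains M1, so G4 is forced; the remaining 5 features need at least 2 more tests (each remaining test adds at most 3) — so at least 3 tests are needed, and 3 is optimal.

3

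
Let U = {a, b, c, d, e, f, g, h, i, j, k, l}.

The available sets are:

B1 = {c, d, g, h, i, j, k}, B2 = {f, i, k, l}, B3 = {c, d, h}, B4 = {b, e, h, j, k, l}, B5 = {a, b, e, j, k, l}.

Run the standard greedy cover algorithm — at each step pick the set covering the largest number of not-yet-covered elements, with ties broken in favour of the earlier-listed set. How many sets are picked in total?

3

Greedy: pick B1 (covers 7 new) → pick B5 (covers 4 new) → pick B2 (covers 1 new). Total picks: 3.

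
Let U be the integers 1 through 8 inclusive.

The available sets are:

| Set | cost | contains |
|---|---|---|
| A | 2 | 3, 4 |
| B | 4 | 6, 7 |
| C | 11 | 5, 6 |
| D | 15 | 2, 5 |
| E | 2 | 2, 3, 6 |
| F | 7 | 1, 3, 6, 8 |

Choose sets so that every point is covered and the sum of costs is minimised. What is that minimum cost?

26

A, B, C, E, F together cover every point (A ∪ B ∪ C ∪ E ∪ F = {1, 2, 3, 4, 5, 6, 7, 8}); total cost 2 + 4 + 11 + 2 + 7 = 26.
No covering selection has total cost below 26.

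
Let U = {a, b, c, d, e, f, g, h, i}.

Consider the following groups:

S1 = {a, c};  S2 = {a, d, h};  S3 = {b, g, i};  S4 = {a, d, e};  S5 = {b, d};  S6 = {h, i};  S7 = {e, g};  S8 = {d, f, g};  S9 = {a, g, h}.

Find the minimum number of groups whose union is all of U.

S1 and S2 and S3 and S7 and S8 together: S1 ∪ S2 ∪ S3 ∪ S7 ∪ S8 = {a, b, c, d, e, f, g, h, i} — every point is covered.
No 4 of the 9 groups cover everything (all 126 combinations miss at least one point), so 5 is optimal.

5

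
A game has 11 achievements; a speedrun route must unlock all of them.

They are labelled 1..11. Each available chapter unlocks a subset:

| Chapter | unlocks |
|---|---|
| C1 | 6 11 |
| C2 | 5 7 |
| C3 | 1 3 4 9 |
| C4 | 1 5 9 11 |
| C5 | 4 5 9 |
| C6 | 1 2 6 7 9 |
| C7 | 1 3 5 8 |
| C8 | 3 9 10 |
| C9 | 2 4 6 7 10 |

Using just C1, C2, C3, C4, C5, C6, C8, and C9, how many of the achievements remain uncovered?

1

Union of C1, C2, C3, C4, C5, C6, C8, C9 = {1, 2, 3, 4, 5, 6, 7, 9, 10, 11}.
Not covered: 8 — 1 achievement.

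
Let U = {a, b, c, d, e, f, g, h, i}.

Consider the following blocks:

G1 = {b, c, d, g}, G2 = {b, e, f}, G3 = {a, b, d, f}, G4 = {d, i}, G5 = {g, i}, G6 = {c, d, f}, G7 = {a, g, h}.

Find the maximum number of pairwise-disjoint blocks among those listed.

3

G2, G4, G7 are pairwise disjoint (G2={b,e,f}; G4={d,i}; G7={a,g,h}).
Every remaining block overlaps one of these, and no 4 of the listed blocks are pairwise disjoint, so 3 is the maximum.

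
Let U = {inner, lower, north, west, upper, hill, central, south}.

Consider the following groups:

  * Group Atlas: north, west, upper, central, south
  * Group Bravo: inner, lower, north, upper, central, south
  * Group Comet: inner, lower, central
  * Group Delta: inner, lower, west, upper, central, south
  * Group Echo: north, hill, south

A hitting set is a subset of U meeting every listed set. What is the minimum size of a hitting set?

2

Take H = {inner, south}. Each listed group contains at least one of these, so H is a hitting set of size 2.
The groups Comet, Echo are pairwise disjoint, so any hitting set needs a separate element for each — at least 2. Hence 2 is optimal.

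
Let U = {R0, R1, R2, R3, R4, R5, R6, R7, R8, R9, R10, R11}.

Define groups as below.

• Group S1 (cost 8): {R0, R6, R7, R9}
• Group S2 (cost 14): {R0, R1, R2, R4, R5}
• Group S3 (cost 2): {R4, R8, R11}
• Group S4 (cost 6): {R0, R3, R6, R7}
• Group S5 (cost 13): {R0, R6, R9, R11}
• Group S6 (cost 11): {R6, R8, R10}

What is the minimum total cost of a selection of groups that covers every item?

41

S1, S2, S3, S4, S6 together cover every item (S1 ∪ S2 ∪ S3 ∪ S4 ∪ S6 = {R0, R1, R2, R3, R4, R5, R6, R7, R8, R9, R10, R11}); total cost 8 + 14 + 2 + 6 + 11 = 41.
No covering selection has total cost below 41.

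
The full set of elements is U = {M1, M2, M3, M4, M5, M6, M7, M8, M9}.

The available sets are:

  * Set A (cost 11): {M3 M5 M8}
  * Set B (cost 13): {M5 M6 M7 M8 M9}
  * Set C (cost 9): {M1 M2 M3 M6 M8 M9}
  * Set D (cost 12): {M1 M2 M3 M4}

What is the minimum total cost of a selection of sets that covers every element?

25

B, D together cover every element (B ∪ D = {M1, M2, M3, M4, M5, M6, M7, M8, M9}); total cost 13 + 12 = 25.
The greedy pick C, B, D costs 34; no covering selection beats 25.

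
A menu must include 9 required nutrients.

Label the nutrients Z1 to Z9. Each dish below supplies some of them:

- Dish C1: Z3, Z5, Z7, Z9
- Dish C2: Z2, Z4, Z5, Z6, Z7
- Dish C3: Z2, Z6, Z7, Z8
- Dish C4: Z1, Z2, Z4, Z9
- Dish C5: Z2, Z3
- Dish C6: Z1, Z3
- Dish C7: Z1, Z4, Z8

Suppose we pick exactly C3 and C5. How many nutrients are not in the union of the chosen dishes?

4

Union of C3, C5 = {Z2, Z3, Z6, Z7, Z8}.
Not covered: Z1, Z4, Z5, Z9 — 4 nutrients.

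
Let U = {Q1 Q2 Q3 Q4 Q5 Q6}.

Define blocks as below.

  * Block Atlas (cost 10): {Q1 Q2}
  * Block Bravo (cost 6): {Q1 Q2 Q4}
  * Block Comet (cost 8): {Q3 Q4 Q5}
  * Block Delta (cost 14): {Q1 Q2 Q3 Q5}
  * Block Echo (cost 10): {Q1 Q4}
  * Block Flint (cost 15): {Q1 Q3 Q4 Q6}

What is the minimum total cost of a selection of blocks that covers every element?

Bravo, Comet, Flint together cover every element (Bravo ∪ Comet ∪ Flint = {Q1, Q2, Q3, Q4, Q5, Q6}); total cost 6 + 8 + 15 = 29.
No covering selection has total cost below 29.

29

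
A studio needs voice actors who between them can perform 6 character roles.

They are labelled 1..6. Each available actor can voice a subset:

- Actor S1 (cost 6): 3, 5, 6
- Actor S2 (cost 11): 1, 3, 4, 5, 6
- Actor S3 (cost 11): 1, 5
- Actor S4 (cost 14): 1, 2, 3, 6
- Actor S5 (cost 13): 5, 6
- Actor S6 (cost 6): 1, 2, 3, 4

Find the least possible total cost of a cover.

12

S1, S6 together cover every role (S1 ∪ S6 = {1, 2, 3, 4, 5, 6}); total cost 6 + 6 = 12.
No covering selection has total cost below 12.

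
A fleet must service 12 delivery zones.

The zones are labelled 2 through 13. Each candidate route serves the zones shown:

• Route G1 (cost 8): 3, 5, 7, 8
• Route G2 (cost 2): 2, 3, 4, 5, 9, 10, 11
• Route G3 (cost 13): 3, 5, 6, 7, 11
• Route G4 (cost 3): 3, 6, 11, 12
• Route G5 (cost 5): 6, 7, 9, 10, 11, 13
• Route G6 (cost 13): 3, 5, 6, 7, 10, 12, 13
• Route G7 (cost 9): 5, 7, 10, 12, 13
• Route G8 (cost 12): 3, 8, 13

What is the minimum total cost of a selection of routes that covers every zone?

G1, G2, G4, G5 together cover every zone (G1 ∪ G2 ∪ G4 ∪ G5 = {2, 3, 4, 5, 6, 7, 8, 9, 10, 11, 12, 13}); total cost 8 + 2 + 3 + 5 = 18.
No covering selection has total cost below 18.

18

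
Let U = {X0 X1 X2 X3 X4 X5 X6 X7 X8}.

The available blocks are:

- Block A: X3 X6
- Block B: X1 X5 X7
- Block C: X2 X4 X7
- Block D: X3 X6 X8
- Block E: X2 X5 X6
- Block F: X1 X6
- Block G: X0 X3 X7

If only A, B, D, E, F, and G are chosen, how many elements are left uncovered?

Union of A, B, D, E, F, G = {X0, X1, X2, X3, X5, X6, X7, X8}.
Not covered: X4 — 1 element.

1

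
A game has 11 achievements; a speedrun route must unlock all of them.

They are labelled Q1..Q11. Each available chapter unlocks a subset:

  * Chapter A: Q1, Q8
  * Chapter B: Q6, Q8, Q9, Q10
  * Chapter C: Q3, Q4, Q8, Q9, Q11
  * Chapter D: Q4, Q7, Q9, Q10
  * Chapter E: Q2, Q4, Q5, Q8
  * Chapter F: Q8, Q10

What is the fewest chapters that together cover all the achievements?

A and B and C and D and E together: A ∪ B ∪ C ∪ D ∪ E = {Q1, Q2, Q3, Q4, Q5, Q6, Q7, Q8, Q9, Q10, Q11} — every achievement is covered.
No 4 of the 6 chapters cover everything (all 15 combinations miss at least one achievement), so 5 is optimal.

5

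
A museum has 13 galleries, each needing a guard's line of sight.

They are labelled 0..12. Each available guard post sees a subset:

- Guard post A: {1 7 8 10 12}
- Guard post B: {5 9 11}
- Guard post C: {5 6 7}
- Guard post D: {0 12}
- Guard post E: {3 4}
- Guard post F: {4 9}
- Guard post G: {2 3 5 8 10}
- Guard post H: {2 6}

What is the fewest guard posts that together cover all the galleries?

5

Take {A, B, D, E, H}. Their union is {0, 1, 2, 3, 4, 5, 6, 7, 8, 9, 10, 11, 12}, which is all 13 galleries.
No 4 of the 8 guard posts cover everything (all 70 combinations miss at least one gallery), so 5 is optimal.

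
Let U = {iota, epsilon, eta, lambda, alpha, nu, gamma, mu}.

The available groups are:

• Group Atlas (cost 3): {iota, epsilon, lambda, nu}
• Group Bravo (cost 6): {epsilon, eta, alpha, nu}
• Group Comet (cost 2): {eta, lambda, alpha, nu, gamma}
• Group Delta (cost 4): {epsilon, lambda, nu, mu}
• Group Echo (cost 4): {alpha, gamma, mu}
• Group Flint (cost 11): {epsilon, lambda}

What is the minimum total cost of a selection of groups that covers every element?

Atlas, Comet, Delta together cover every element (Atlas ∪ Comet ∪ Delta = {iota, epsilon, eta, lambda, alpha, nu, gamma, mu}); total cost 3 + 2 + 4 = 9.
No covering selection has total cost below 9.

9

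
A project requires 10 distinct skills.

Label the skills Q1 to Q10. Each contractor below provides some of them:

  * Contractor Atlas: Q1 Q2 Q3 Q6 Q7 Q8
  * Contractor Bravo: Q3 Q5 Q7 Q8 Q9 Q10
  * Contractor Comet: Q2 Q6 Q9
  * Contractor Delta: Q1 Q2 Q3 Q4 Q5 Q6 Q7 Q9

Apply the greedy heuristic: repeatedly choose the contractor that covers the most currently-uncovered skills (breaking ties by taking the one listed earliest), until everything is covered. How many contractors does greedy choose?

Greedy: pick Delta (covers 8 new) → pick Bravo (covers 2 new). Total picks: 2.

2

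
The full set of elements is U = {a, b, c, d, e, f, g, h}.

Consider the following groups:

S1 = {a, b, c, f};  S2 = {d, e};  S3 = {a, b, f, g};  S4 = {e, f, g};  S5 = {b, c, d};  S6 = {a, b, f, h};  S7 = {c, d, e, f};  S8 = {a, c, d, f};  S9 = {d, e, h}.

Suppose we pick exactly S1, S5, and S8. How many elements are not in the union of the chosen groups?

3

Union of S1, S5, S8 = {a, b, c, d, f}.
Not covered: e, g, h — 3 elements.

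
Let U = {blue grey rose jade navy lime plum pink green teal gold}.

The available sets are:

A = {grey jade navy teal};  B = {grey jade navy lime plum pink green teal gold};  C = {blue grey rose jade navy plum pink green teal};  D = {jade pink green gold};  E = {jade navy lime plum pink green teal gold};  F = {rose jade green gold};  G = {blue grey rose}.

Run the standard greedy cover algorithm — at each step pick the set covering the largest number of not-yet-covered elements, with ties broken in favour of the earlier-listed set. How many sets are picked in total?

Greedy: pick B (covers 9 new) → pick C (covers 2 new). Total picks: 2.

2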